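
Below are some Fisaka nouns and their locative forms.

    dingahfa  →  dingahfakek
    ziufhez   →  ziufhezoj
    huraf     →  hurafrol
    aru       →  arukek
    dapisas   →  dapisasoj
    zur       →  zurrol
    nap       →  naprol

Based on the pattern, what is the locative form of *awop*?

awoprol

The suffix is conditioned by the final sound: -oj when the stem ends in a sibilant (*ziufhez*, *dapisas*); -rol when the stem ends in a non-sibilant consonant (*huraf*, *zur*, *nap*); -kek when the stem ends in a vowel (*dingahfa*, *aru*).
*awop*: final sound = /p/, a non-sibilant consonant → -rol → *awoprol*.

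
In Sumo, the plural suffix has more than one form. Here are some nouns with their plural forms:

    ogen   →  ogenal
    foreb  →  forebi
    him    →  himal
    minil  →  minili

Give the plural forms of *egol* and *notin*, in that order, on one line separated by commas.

The pattern is nasality of the final consonant: -al when the stem ends in a nasal (*ogen*, *him*); -i when the stem ends in a non-nasal consonant (*foreb*, *minil*).
*egol* — final consonant /l/ (non-nasal) → -i → *egoli*.
The final consonant of *notin* is /n/, which is a nasal, so the suffix is -al, giving *notinal*.

egoli, notinal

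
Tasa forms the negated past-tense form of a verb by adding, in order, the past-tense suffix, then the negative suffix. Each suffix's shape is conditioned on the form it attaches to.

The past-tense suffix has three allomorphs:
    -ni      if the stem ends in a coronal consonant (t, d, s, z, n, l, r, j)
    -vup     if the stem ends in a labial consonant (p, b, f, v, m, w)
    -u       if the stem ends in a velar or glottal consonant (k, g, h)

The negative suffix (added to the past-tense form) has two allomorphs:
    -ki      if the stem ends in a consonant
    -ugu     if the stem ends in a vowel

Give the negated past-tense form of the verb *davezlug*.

davezluguugu

The final consonant of *davezlug* is /g/, which is velar/glottal, so the past-tense suffix is -u, giving *davezlugu*.
The past-tense form *davezlugu*: final sound = /u/, a vowel → -ugu → *davezluguugu*.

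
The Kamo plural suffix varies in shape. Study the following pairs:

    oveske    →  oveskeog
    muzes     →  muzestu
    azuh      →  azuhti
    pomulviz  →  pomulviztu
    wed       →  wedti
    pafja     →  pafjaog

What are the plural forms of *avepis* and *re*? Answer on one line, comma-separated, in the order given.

The suffix is conditioned by the final sound: -tu when the stem ends in a sibilant (*muzes*, *pomulviz*); -ti when the stem ends in a non-sibilant consonant (*azuh*, *wed*); -og when the stem ends in a vowel (*oveske*, *pafja*).
*avepis* — final sound /s/ (a sibilant) → -tu → *avepistu*.
Since the final sound of *re* is /e/ (a vowel), it takes -og, giving *reog*.

avepistu, reog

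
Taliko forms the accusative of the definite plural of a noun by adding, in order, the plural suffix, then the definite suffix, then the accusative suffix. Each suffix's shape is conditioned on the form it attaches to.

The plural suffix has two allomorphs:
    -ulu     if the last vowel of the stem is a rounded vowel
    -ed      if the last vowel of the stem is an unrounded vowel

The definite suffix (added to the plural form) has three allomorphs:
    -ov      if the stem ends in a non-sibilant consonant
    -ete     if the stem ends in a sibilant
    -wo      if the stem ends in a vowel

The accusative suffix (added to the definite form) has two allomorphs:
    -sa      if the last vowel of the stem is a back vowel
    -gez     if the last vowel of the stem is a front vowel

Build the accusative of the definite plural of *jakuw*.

jakuwuluwosa

The last vowel of *jakuw* is /u/, which is a rounded vowel, so the plural suffix is -ulu, giving *jakuwulu*.
Since the final sound of the plural form *jakuwulu* is /u/ (a vowel), it takes -wo, giving *jakuwuluwo*.
The last vowel of the definite form *jakuwuluwo* is /o/, which is a back vowel, so the accusative suffix is -sa, giving *jakuwuluwosa*.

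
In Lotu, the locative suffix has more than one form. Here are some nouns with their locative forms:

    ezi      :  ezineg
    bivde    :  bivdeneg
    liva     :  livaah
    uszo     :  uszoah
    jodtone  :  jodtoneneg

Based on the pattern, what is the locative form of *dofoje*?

dofojeneg

The pattern is front/back vowel harmony: -neg when the last vowel of the stem is a front vowel (*ezi*, *bivde*, *jodtone*); -ah when the last vowel of the stem is a back vowel (*liva*, *uszo*).
*dofoje* — last vowel /e/ (a front vowel) → -neg → *dofojeneg*.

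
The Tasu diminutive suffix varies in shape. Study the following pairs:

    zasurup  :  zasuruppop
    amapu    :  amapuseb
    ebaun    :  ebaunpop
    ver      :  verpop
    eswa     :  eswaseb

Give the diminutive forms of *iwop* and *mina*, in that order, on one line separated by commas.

The pattern is consonant vs. vowel: -pop when the stem ends in a consonant (*zasurup*, *ebaun*, *ver*); -seb when the stem ends in a vowel (*amapu*, *eswa*).
Since the final sound of *iwop* is /p/ (a consonant), it takes -pop, giving *iwoppop*.
The final sound of *mina* is /a/, which is a vowel, so the suffix is -seb, giving *minaseb*.

iwoppop, minaseb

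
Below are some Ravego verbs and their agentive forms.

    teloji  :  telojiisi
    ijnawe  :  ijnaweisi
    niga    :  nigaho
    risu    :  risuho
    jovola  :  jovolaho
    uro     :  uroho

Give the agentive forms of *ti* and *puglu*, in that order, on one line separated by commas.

tiisi, pugluho

Looking at the last vowel of each stem: -isi when the last vowel of the stem is a front vowel (*teloji*, *ijnawe*); -ho when the last vowel of the stem is a back vowel (*niga*, *risu*, *jovola*, *uro*).
*ti* — last vowel /i/ (a front vowel) → -isi → *tiisi*.
*puglu* — last vowel /u/ (a back vowel) → -ho → *pugluho*.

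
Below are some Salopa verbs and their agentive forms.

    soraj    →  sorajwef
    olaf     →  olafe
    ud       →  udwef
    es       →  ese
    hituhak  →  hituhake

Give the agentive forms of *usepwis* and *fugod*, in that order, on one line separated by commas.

The alternation tracks the final consonant of the stem — -e when the stem ends in a voiceless consonant (*olaf*, *es*, *hituhak*); -wef when the stem ends in a voiced consonant (*soraj*, *ud*).
The final consonant of *usepwis* is /s/, which is voiceless, so the suffix is -e, giving *usepwise*.
The final consonant of *fugod* is /d/, which is voiced, so the suffix is -wef, giving *fugodwef*.

usepwise, fugodwef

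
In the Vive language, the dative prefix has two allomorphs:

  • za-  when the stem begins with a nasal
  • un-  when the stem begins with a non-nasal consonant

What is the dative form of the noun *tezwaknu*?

*tezwaknu*: first consonant = /t/, non-nasal → un- → *untezwaknu*.

untezwaknu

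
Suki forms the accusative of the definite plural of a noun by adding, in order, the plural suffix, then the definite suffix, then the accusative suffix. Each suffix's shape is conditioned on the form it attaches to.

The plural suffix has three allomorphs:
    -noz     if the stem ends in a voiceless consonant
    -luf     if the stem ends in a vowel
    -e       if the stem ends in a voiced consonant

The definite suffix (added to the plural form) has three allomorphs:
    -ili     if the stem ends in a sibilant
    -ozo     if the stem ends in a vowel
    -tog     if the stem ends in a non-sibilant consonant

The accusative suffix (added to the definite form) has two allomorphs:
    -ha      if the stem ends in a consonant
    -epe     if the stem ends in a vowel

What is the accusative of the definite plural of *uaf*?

*uaf* — final sound /f/ (a voiceless consonant) → -noz → *uafnoz*.
The plural form *uafnoz* — final sound /z/ (a sibilant) → -ili → *uafnozili*.
The definite form *uafnozili* — final sound /i/ (a vowel) → -epe → *uafnoziliepe*.

uafnoziliepe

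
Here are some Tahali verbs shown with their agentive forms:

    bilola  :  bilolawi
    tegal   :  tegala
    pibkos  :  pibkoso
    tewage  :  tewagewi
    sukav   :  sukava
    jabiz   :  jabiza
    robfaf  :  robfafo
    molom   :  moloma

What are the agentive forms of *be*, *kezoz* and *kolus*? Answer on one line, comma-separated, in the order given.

bewi, kezoza, koluso

Looking at the final sound of each stem: -o when the stem ends in a voiceless consonant (*pibkos*, *robfaf*); -a when the stem ends in a voiced consonant (*tegal*, *sukav*, *jabiz*, *molom*); -wi when the stem ends in a vowel (*bilola*, *tewage*).
*be* — final sound /e/ (a vowel) → -wi → *bewi*.
The final sound of *kezoz* is /z/, which is a voiced consonant, so the suffix is -a, giving *kezoza*.
*kolus* — final sound /s/ (a voiceless consonant) → -o → *koluso*.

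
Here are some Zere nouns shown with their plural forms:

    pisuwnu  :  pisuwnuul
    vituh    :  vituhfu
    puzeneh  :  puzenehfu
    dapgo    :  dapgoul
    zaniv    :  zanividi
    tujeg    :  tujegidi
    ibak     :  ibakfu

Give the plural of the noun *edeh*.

edehfu

Looking at the final sound of each stem: -fu when the stem ends in a voiceless consonant (*vituh*, *puzeneh*, *ibak*); -idi when the stem ends in a voiced consonant (*zaniv*, *tujeg*); -ul when the stem ends in a vowel (*pisuwnu*, *dapgo*).
The final sound of *edeh* is /h/, which is a voiceless consonant, so the suffix is -fu, giving *edehfu*.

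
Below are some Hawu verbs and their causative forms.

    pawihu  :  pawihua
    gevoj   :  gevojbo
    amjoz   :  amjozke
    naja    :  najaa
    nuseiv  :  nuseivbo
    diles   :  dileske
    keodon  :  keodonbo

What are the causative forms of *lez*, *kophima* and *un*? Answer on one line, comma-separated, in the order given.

lezke, kophimaa, unbo

Looking at the final sound of each stem: -ke when the stem ends in a sibilant (*amjoz*, *diles*); -bo when the stem ends in a non-sibilant consonant (*gevoj*, *nuseiv*, *keodon*); -a when the stem ends in a vowel (*pawihu*, *naja*).
*lez* — final sound /z/ (a sibilant) → -ke → *lezke*.
*kophima*: final sound = /a/, a vowel → -a → *kophimaa*.
The final sound of *un* is /n/, which is a non-sibilant consonant, so the suffix is -bo, giving *unbo*.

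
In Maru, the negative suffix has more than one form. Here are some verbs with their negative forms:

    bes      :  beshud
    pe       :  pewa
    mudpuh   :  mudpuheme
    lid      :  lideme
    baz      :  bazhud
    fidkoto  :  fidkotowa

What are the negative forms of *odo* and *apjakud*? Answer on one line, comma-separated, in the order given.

The suffix is conditioned by the final sound: -hud when the stem ends in a sibilant (*bes*, *baz*); -eme when the stem ends in a non-sibilant consonant (*mudpuh*, *lid*); -wa when the stem ends in a vowel (*pe*, *fidkoto*).
*odo* — final sound /o/ (a vowel) → -wa → *odowa*.
The final sound of *apjakud* is /d/, which is a non-sibilant consonant, so the suffix is -eme, giving *apjakudeme*.

odowa, apjakudeme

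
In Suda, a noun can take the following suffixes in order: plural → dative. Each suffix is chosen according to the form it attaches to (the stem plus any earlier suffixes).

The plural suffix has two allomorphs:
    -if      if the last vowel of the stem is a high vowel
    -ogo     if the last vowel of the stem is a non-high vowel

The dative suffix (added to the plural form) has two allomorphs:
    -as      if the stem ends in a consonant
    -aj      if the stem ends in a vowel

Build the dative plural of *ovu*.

*ovu*: last vowel = /u/, a high vowel → -if → *ovuif*.
Since the final sound of the plural form *ovuif* is /f/ (a consonant), it takes -as, giving *ovuifas*.

ovuifas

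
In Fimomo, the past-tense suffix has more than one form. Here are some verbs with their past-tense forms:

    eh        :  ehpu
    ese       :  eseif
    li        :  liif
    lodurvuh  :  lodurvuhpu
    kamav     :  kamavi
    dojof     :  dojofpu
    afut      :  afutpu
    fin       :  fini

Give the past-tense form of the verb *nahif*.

nahifpu

The suffix is conditioned by the final sound: -pu when the stem ends in a voiceless consonant (*eh*, *lodurvuh*, *dojof*, *afut*); -i when the stem ends in a voiced consonant (*kamav*, *fin*); -if when the stem ends in a vowel (*ese*, *li*).
Since the final sound of *nahif* is /f/ (a voiceless consonant), it takes -pu, giving *nahifpu*.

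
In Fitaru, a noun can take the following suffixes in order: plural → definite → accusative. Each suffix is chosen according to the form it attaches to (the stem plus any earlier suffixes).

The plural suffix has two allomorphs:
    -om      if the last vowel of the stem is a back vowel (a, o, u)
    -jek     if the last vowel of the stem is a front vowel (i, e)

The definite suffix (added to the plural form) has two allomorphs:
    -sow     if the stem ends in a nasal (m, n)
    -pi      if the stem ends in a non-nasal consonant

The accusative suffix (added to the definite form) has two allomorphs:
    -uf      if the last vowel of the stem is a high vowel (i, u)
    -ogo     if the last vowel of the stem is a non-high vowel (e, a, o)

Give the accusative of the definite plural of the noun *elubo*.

eluboomsowogo

*elubo*: last vowel = /o/, a back vowel → -om → *eluboom*.
Since the final consonant of the plural form *eluboom* is /m/ (a nasal), it takes -sow, giving *eluboomsow*.
Since the last vowel of the definite form *eluboomsow* is /o/ (a non-high vowel), it takes -ogo, giving *eluboomsowogo*.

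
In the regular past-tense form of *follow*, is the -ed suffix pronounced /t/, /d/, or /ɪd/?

/d/

The stem *follow* ends in a voiced sound other than /d/.
The -ed suffix is realized as /ɪd/ after /t, d/; as /t/ after other voiceless consonants; and as /d/ after other voiced sounds.
So -ed on *follow* is pronounced /d/.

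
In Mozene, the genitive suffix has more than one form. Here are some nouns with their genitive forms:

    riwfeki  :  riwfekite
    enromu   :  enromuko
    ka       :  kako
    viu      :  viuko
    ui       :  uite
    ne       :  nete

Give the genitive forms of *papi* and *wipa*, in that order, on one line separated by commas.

papite, wipako

The alternation tracks the last vowel of the stem — -te when the last vowel of the stem is a front vowel (*riwfeki*, *ui*, *ne*); -ko when the last vowel of the stem is a back vowel (*enromu*, *ka*, *viu*).
Since the last vowel of *papi* is /i/ (a front vowel), it takes -te, giving *papite*.
*wipa*: last vowel = /a/, a back vowel → -ko → *wipako*.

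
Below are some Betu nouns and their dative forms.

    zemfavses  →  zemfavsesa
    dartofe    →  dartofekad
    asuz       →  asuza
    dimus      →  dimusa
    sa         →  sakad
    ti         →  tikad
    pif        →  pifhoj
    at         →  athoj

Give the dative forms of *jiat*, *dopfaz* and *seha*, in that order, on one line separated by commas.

The alternation tracks the final sound of the stem — -a when the stem ends in a sibilant (*zemfavses*, *asuz*, *dimus*); -hoj when the stem ends in a non-sibilant consonant (*pif*, *at*); -kad when the stem ends in a vowel (*dartofe*, *sa*, *ti*).
*jiat* — final sound /t/ (a non-sibilant consonant) → -hoj → *jiathoj*.
*dopfaz* — final sound /z/ (a sibilant) → -a → *dopfaza*.
Since the final sound of *seha* is /a/ (a vowel), it takes -kad, giving *sehakad*.

jiathoj, dopfaza, sehakad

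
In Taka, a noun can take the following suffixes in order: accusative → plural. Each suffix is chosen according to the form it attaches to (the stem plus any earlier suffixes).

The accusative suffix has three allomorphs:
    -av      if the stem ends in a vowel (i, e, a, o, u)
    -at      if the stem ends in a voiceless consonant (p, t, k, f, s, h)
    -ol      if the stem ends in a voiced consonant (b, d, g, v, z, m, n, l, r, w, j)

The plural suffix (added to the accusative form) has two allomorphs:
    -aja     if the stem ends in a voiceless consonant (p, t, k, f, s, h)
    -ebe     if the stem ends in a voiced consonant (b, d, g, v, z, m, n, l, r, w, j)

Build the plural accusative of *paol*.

The final sound of *paol* is /l/, which is a voiced consonant, so the accusative suffix is -ol, giving *paolol*.
Since the final consonant of the accusative form *paolol* is /l/ (voiced), it takes -ebe, giving *paololebe*.

paololebe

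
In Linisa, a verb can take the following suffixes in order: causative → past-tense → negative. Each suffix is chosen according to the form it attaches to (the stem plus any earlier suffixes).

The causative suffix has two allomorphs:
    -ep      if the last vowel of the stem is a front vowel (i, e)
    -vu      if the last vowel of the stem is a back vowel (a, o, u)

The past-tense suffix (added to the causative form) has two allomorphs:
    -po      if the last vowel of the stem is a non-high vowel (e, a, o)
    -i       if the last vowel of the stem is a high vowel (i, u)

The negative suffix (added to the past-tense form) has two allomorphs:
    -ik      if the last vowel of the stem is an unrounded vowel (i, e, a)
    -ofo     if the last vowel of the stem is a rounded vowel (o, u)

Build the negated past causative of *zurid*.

zurideppoofo

*zurid* — last vowel /i/ (a front vowel) → -ep → *zuridep*.
The last vowel of the causative form *zuridep* is /e/, which is a non-high vowel, so the past-tense suffix is -po, giving *zurideppo*.
The last vowel of the past-tense form *zurideppo* is /o/, which is a rounded vowel, so the negative suffix is -ofo, giving *zurideppoofo*.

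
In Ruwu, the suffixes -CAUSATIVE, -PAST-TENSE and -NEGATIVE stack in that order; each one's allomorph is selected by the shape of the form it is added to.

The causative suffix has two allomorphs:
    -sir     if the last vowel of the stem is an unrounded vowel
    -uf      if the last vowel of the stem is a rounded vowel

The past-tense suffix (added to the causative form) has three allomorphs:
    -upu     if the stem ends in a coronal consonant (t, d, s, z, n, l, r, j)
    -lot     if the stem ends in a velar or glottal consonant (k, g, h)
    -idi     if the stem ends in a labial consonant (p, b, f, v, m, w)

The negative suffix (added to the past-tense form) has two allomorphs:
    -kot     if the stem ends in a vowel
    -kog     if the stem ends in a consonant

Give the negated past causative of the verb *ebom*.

ebomufidikot

Since the last vowel of *ebom* is /o/ (a rounded vowel), it takes -uf, giving *ebomuf*.
The causative form *ebomuf*: final consonant = /f/, labial → -idi → *ebomufidi*.
Since the final sound of the past-tense form *ebomufidi* is /i/ (a vowel), it takes -kot, giving *ebomufidikot*.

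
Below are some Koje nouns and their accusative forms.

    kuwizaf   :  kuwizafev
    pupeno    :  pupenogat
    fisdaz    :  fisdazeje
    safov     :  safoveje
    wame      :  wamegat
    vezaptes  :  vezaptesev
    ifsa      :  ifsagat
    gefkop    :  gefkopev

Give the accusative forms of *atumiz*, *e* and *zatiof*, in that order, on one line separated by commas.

atumizeje, egat, zatiofev

The suffix is conditioned by the final sound: -ev when the stem ends in a voiceless consonant (*kuwizaf*, *vezaptes*, *gefkop*); -eje when the stem ends in a voiced consonant (*fisdaz*, *safov*); -gat when the stem ends in a vowel (*pupeno*, *wame*, *ifsa*).
Since the final sound of *atumiz* is /z/ (a voiced consonant), it takes -eje, giving *atumizeje*.
*e* — final sound /e/ (a vowel) → -gat → *egat*.
Since the final sound of *zatiof* is /f/ (a voiceless consonant), it takes -ev, giving *zatiofev*.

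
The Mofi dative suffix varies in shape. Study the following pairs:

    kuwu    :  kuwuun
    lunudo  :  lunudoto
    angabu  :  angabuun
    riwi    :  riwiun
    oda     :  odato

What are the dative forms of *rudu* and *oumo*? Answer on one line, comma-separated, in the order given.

ruduun, oumoto

Looking at the last vowel of each stem: -un when the last vowel of the stem is a high vowel (*kuwu*, *angabu*, *riwi*); -to when the last vowel of the stem is a non-high vowel (*lunudo*, *oda*).
The last vowel of *rudu* is /u/, which is a high vowel, so the suffix is -un, giving *ruduun*.
The last vowel of *oumo* is /o/, which is a non-high vowel, so the suffix is -to, giving *oumoto*.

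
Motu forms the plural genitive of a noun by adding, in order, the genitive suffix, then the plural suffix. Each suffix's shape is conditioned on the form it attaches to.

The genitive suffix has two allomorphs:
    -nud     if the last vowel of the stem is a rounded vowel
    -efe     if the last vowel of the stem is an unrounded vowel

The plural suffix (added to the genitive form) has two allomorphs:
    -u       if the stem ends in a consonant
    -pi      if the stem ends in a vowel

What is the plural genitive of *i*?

iefepi

*i* — last vowel /i/ (an unrounded vowel) → -efe → *iefe*.
The genitive form *iefe* — final sound /e/ (a vowel) → -pi → *iefepi*.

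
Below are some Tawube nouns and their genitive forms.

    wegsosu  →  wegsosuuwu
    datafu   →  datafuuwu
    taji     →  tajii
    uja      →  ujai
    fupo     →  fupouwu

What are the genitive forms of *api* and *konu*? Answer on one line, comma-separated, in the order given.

apii, konuuwu

The suffix is conditioned by the last vowel: -uwu when the last vowel of the stem is a rounded vowel (*wegsosu*, *datafu*, *fupo*); -i when the last vowel of the stem is an unrounded vowel (*taji*, *uja*).
The last vowel of *api* is /i/, which is an unrounded vowel, so the suffix is -i, giving *apii*.
*konu* — last vowel /u/ (a rounded vowel) → -uwu → *konuuwu*.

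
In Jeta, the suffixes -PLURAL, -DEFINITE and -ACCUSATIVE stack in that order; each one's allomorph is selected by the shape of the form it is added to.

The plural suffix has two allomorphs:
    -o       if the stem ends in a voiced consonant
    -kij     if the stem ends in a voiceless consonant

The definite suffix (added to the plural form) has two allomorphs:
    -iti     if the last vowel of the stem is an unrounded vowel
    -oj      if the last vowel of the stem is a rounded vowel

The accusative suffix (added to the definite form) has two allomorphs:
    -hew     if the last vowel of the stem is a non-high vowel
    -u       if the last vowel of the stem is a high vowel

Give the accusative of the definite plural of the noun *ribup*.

Since the final consonant of *ribup* is /p/ (voiceless), it takes -kij, giving *ribupkij*.
Since the last vowel of the plural form *ribupkij* is /i/ (an unrounded vowel), it takes -iti, giving *ribupkijiti*.
The definite form *ribupkijiti*: last vowel = /i/, a high vowel → -u → *ribupkijitiu*.

ribupkijitiu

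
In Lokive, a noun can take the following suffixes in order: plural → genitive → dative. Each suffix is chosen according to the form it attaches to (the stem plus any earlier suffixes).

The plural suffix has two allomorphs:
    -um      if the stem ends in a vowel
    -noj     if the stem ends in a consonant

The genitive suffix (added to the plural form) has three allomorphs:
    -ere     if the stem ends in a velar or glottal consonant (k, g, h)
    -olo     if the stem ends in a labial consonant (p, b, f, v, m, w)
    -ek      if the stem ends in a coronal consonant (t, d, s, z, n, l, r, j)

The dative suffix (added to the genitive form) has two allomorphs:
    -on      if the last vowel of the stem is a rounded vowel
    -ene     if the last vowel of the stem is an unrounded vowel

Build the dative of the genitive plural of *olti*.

*olti*: final sound = /i/, a vowel → -um → *oltium*.
Since the final consonant of the plural form *oltium* is /m/ (labial), it takes -olo, giving *oltiumolo*.
The genitive form *oltiumolo* — last vowel /o/ (a rounded vowel) → -on → *oltiumoloon*.

oltiumoloon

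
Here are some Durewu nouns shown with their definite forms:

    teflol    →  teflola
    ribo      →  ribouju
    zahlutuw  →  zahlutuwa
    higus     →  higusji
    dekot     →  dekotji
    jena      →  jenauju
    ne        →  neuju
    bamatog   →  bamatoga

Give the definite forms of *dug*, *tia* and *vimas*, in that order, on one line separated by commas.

duga, tiauju, vimasji

Looking at the final sound of each stem: -ji when the stem ends in a voiceless consonant (*higus*, *dekot*); -a when the stem ends in a voiced consonant (*teflol*, *zahlutuw*, *bamatog*); -uju when the stem ends in a vowel (*ribo*, *jena*, *ne*).
The final sound of *dug* is /g/, which is a voiced consonant, so the suffix is -a, giving *duga*.
The final sound of *tia* is /a/, which is a vowel, so the suffix is -uju, giving *tiauju*.
The final sound of *vimas* is /s/, which is a voiceless consonant, so the suffix is -ji, giving *vimasji*.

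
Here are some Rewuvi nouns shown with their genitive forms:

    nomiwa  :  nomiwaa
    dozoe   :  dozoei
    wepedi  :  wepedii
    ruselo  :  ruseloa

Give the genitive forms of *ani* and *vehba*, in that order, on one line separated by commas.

The alternation tracks the last vowel of the stem — -i when the last vowel of the stem is a front vowel (*dozoe*, *wepedi*); -a when the last vowel of the stem is a back vowel (*nomiwa*, *ruselo*).
Since the last vowel of *ani* is /i/ (a front vowel), it takes -i, giving *anii*.
The last vowel of *vehba* is /a/, which is a back vowel, so the suffix is -a, giving *vehbaa*.

anii, vehbaa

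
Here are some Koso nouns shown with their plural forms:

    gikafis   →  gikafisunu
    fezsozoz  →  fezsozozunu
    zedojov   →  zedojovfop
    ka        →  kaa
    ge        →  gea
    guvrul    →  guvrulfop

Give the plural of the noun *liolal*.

liolalfop

The alternation tracks the final sound of the stem — -unu when the stem ends in a sibilant (*gikafis*, *fezsozoz*); -fop when the stem ends in a non-sibilant consonant (*zedojov*, *guvrul*); -a when the stem ends in a vowel (*ka*, *ge*).
*liolal* — final sound /l/ (a non-sibilant consonant) → -fop → *liolalfop*.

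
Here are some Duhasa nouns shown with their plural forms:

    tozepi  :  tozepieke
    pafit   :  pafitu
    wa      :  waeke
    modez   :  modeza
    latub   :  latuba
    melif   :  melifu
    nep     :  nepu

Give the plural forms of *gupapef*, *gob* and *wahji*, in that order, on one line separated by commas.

Looking at the final sound of each stem: -u when the stem ends in a voiceless consonant (*pafit*, *melif*, *nep*); -a when the stem ends in a voiced consonant (*modez*, *latub*); -eke when the stem ends in a vowel (*tozepi*, *wa*).
*gupapef* — final sound /f/ (a voiceless consonant) → -u → *gupapefu*.
The final sound of *gob* is /b/, which is a voiced consonant, so the suffix is -a, giving *goba*.
*wahji*: final sound = /i/, a vowel → -eke → *wahjieke*.

gupapefu, goba, wahjieke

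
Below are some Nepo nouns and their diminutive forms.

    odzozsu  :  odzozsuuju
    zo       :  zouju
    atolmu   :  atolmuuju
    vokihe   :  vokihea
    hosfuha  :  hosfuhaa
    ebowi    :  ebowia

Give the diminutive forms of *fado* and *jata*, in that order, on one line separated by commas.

The suffix is conditioned by the last vowel: -uju when the last vowel of the stem is a rounded vowel (*odzozsu*, *zo*, *atolmu*); -a when the last vowel of the stem is an unrounded vowel (*vokihe*, *hosfuha*, *ebowi*).
*fado* — last vowel /o/ (a rounded vowel) → -uju → *fadouju*.
Since the last vowel of *jata* is /a/ (an unrounded vowel), it takes -a, giving *jataa*.

fadouju, jataa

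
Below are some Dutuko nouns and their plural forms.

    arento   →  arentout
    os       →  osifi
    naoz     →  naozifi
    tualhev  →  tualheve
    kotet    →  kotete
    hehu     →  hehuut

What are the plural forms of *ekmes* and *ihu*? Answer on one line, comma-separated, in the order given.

ekmesifi, ihuut

The alternation tracks the final sound of the stem — -ifi when the stem ends in a sibilant (*os*, *naoz*); -e when the stem ends in a non-sibilant consonant (*tualhev*, *kotet*); -ut when the stem ends in a vowel (*arento*, *hehu*).
The final sound of *ekmes* is /s/, which is a sibilant, so the suffix is -ifi, giving *ekmesifi*.
The final sound of *ihu* is /u/, which is a vowel, so the suffix is -ut, giving *ihuut*.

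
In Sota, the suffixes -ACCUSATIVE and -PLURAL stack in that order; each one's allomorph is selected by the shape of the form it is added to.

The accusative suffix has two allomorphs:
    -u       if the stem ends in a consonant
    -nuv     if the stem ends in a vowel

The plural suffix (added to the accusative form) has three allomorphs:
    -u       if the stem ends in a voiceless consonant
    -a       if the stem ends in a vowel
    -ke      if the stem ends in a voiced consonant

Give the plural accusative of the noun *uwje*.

uwjenuvke

The final sound of *uwje* is /e/, which is a vowel, so the accusative suffix is -nuv, giving *uwjenuv*.
The accusative form *uwjenuv* — final sound /v/ (a voiced consonant) → -ke → *uwjenuvke*.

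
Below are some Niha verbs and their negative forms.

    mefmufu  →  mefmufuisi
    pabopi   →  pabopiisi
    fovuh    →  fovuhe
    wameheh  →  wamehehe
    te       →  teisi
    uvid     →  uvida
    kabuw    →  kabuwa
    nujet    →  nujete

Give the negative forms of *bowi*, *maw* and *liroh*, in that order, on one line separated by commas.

bowiisi, mawa, lirohe

The suffix is conditioned by the final sound: -e when the stem ends in a voiceless consonant (*fovuh*, *wameheh*, *nujet*); -a when the stem ends in a voiced consonant (*uvid*, *kabuw*); -isi when the stem ends in a vowel (*mefmufu*, *pabopi*, *te*).
*bowi* — final sound /i/ (a vowel) → -isi → *bowiisi*.
Since the final sound of *maw* is /w/ (a voiced consonant), it takes -a, giving *mawa*.
Since the final sound of *liroh* is /h/ (a voiceless consonant), it takes -e, giving *lirohe*.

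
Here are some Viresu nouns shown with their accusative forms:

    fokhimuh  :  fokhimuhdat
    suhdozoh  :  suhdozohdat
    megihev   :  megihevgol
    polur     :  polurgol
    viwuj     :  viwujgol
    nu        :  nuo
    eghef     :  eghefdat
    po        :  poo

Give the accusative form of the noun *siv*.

sivgol

The alternation tracks the final sound of the stem — -dat when the stem ends in a voiceless consonant (*fokhimuh*, *suhdozoh*, *eghef*); -gol when the stem ends in a voiced consonant (*megihev*, *polur*, *viwuj*); -o when the stem ends in a vowel (*nu*, *po*).
*siv* — final sound /v/ (a voiced consonant) → -gol → *sivgol*.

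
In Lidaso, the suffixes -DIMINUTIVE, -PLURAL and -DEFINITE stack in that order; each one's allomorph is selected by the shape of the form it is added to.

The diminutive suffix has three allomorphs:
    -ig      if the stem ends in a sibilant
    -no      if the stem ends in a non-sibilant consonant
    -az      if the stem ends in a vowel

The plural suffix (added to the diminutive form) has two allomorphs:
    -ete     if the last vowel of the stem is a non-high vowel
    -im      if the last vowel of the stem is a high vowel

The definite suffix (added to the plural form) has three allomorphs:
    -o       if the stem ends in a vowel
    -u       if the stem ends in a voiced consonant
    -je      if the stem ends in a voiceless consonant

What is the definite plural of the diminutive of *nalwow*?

nalwownoeteo

*nalwow* — final sound /w/ (a non-sibilant consonant) → -no → *nalwowno*.
The diminutive form *nalwowno* — last vowel /o/ (a non-high vowel) → -ete → *nalwownoete*.
The plural form *nalwownoete*: final sound = /e/, a vowel → -o → *nalwownoeteo*.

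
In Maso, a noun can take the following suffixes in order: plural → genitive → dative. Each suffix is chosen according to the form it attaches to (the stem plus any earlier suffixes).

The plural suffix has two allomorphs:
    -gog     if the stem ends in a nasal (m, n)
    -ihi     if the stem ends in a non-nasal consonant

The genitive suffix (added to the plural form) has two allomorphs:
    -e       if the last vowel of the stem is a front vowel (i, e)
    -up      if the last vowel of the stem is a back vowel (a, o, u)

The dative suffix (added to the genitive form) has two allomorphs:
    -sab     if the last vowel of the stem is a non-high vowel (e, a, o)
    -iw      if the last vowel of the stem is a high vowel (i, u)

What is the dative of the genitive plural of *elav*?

*elav* — final consonant /v/ (non-nasal) → -ihi → *elavihi*.
Since the last vowel of the plural form *elavihi* is /i/ (a front vowel), it takes -e, giving *elavihie*.
The genitive form *elavihie* — last vowel /e/ (a non-high vowel) → -sab → *elavihiesab*.

elavihiesab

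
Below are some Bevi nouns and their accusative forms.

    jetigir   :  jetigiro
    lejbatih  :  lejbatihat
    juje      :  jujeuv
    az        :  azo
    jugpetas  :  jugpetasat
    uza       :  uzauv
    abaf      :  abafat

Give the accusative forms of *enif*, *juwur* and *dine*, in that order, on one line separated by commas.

enifat, juwuro, dineuv

The pattern is voicing of the final sound: -at when the stem ends in a voiceless consonant (*lejbatih*, *jugpetas*, *abaf*); -o when the stem ends in a voiced consonant (*jetigir*, *az*); -uv when the stem ends in a vowel (*juje*, *uza*).
The final sound of *enif* is /f/, which is a voiceless consonant, so the suffix is -at, giving *enifat*.
*juwur*: final sound = /r/, a voiced consonant → -o → *juwuro*.
*dine* — final sound /e/ (a vowel) → -uv → *dineuv*.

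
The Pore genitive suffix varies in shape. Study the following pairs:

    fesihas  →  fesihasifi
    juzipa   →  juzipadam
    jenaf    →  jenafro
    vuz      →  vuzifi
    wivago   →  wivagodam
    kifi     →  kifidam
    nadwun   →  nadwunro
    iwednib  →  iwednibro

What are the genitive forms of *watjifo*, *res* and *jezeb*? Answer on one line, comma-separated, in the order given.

The pattern is sibilance of the final sound: -ifi when the stem ends in a sibilant (*fesihas*, *vuz*); -ro when the stem ends in a non-sibilant consonant (*jenaf*, *nadwun*, *iwednib*); -dam when the stem ends in a vowel (*juzipa*, *wivago*, *kifi*).
Since the final sound of *watjifo* is /o/ (a vowel), it takes -dam, giving *watjifodam*.
*res* — final sound /s/ (a sibilant) → -ifi → *resifi*.
*jezeb* — final sound /b/ (a non-sibilant consonant) → -ro → *jezebro*.

watjifodam, resifi, jezebro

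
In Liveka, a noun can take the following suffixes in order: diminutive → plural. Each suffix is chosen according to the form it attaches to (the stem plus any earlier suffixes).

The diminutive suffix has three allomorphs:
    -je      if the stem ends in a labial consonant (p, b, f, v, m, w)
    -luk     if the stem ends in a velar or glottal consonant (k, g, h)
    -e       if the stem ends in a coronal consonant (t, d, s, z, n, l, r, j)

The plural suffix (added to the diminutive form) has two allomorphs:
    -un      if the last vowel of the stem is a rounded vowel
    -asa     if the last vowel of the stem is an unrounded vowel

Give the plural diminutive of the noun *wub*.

Since the final consonant of *wub* is /b/ (labial), it takes -je, giving *wubje*.
Since the last vowel of the diminutive form *wubje* is /e/ (an unrounded vowel), it takes -asa, giving *wubjeasa*.

wubjeasa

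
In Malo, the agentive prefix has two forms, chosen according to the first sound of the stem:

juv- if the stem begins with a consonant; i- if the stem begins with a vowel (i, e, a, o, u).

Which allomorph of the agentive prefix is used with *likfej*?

juv-

The first sound of *likfej* is /l/, which is a consonant, so the prefix is juv-.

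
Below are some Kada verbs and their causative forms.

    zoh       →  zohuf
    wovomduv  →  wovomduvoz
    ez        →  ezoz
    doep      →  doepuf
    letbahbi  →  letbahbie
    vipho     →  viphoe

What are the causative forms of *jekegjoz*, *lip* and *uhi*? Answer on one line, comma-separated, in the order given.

The pattern is voicing of the final sound: -uf when the stem ends in a voiceless consonant (*zoh*, *doep*); -oz when the stem ends in a voiced consonant (*wovomduv*, *ez*); -e when the stem ends in a vowel (*letbahbi*, *vipho*).
*jekegjoz* — final sound /z/ (a voiced consonant) → -oz → *jekegjozoz*.
Since the final sound of *lip* is /p/ (a voiceless consonant), it takes -uf, giving *lipuf*.
Since the final sound of *uhi* is /i/ (a vowel), it takes -e, giving *uhie*.

jekegjozoz, lipuf, uhie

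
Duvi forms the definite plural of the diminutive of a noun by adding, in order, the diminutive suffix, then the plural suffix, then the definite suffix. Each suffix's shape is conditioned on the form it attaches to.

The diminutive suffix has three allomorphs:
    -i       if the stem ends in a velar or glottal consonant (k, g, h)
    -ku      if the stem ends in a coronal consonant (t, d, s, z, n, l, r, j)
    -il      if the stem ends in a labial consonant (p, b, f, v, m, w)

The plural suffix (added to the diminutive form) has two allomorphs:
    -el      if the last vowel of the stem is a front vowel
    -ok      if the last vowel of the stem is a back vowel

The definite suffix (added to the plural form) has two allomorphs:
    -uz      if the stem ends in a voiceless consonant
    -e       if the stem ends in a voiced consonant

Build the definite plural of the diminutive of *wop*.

The final consonant of *wop* is /p/, which is labial, so the diminutive suffix is -il, giving *wopil*.
The diminutive form *wopil* — last vowel /i/ (a front vowel) → -el → *wopilel*.
Since the final consonant of the plural form *wopilel* is /l/ (voiced), it takes -e, giving *wopilele*.

wopilele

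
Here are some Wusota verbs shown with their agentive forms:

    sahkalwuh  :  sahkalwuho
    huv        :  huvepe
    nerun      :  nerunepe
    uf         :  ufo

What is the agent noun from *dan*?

danepe

The suffix is conditioned by the final consonant: -o when the stem ends in a voiceless consonant (*sahkalwuh*, *uf*); -epe when the stem ends in a voiced consonant (*huv*, *nerun*).
The final consonant of *dan* is /n/, which is voiced, so the suffix is -epe, giving *danepe*.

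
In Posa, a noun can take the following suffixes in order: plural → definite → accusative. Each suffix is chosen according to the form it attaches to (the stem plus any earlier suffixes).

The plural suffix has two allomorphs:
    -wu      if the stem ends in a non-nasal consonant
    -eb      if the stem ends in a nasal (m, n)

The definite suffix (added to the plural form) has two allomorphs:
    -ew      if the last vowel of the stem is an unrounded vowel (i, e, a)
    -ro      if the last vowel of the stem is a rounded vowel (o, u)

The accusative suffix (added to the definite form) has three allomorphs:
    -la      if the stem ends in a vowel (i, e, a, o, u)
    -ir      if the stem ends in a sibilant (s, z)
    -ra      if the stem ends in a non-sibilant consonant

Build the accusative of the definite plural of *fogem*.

fogemebewra

Since the final consonant of *fogem* is /m/ (a nasal), it takes -eb, giving *fogemeb*.
The plural form *fogemeb* — last vowel /e/ (an unrounded vowel) → -ew → *fogemebew*.
The definite form *fogemebew* — final sound /w/ (a non-sibilant consonant) → -ra → *fogemebewra*.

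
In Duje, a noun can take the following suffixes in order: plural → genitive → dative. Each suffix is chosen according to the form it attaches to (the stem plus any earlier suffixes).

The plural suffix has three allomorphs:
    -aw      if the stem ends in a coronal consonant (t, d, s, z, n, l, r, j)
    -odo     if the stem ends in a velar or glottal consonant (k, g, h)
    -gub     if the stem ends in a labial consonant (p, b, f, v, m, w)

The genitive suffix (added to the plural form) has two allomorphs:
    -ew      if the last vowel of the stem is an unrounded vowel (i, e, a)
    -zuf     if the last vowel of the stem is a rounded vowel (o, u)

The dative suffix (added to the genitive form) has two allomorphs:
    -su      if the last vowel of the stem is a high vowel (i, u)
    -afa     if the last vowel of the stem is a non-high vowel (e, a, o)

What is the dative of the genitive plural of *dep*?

depgubzufsu

*dep*: final consonant = /p/, labial → -gub → *depgub*.
The last vowel of the plural form *depgub* is /u/, which is a rounded vowel, so the genitive suffix is -zuf, giving *depgubzuf*.
The last vowel of the genitive form *depgubzuf* is /u/, which is a high vowel, so the dative suffix is -su, giving *depgubzufsu*.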